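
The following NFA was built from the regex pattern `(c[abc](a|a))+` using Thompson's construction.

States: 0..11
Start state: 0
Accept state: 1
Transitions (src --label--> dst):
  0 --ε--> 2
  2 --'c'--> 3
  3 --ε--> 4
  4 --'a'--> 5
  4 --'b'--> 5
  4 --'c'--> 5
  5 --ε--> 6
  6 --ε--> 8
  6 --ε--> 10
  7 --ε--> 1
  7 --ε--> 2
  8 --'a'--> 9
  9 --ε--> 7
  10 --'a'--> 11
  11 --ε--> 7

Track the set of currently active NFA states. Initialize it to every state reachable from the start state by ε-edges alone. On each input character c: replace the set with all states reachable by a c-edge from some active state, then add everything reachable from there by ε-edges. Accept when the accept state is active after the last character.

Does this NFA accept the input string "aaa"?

Answer: REJECT

Derivation:
start: ε-closure({0}) = {0,2}
'a' @ 1: {}  — no active states
rest 'aa' ignored (set empty)
after full input: {}  (accept=1 not in)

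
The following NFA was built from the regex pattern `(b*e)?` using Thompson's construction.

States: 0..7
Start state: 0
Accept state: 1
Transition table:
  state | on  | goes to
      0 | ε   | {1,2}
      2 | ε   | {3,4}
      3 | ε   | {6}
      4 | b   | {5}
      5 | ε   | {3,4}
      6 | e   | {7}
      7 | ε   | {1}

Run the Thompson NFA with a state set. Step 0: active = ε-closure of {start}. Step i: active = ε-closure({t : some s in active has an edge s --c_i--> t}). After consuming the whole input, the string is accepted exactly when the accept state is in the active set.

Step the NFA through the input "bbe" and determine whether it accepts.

Answer: ACCEPT

Steps:
initial (ε-close {0}): {0,1,2,3,4,6}
'b' @ 1: {3,4,5,6}
'b' @ 2: {3,4,5,6}
'e' @ 3: {1,7}  ✓accept
end set {1,7} — state 1 in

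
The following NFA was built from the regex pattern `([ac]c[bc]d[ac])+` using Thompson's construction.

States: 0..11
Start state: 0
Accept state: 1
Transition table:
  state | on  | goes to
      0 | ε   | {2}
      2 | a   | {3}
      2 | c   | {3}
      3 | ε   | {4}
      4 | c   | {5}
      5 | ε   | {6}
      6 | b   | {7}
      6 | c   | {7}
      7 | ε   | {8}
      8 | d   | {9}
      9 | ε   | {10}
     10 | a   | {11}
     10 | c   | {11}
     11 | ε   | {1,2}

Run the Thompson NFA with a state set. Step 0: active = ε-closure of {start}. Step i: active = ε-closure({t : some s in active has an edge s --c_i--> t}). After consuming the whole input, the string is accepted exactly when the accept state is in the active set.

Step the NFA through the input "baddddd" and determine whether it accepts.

initial (ε-close {0}): {0,2}
'b' @ 1: {}  — state set empty
rest 'addddd' ignored (set empty)
final: {}; accept 1 not in set

Answer: REJECT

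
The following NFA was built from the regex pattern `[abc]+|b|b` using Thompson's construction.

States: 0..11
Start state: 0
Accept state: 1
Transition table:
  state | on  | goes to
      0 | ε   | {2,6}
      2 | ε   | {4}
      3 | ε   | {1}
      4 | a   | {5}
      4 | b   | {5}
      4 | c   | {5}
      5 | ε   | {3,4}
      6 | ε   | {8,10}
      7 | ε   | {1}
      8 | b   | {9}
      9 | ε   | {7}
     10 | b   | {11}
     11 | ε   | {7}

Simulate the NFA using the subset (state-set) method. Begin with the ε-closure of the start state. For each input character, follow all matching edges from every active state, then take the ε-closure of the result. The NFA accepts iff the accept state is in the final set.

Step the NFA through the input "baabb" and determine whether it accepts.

Answer: ACCEPT

Steps:
start: ε-closure({0}) = {0,2,4,6,8,10}
'b' @ 1: {1,3,4,5,7,9,11}  [accepting]
'a' @ 2: {1,3,4,5}  [accepting]
'a' @ 3: {1,3,4,5}  [accepting]
'b' @ 4: {1,3,4,5}  [accepting]
'b' @ 5: {1,3,4,5}  [accepting]
end set {1,3,4,5} — state 1 in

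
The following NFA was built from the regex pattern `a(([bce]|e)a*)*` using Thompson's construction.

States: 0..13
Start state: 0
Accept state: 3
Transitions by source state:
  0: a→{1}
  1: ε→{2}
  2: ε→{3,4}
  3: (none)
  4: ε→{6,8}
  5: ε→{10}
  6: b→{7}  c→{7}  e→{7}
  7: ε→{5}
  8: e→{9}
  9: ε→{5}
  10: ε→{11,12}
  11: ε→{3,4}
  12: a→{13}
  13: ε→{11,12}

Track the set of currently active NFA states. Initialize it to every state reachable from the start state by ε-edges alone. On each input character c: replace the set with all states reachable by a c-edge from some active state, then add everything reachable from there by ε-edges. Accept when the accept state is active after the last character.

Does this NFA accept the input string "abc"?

Answer: ACCEPT

Trace:
start: ε-closure({0}) = {0}
'a' @ 1: {1,2,3,4,6,8}  (accept∈set)
'b' @ 2: {3,4,5,6,7,8,10,11,12}  (accept∈set)
'c' @ 3: {3,4,5,6,7,8,10,11,12}  (accept∈set)
after full input: {3,4,5,6,7,8,10,11,12}  (accept=3 in)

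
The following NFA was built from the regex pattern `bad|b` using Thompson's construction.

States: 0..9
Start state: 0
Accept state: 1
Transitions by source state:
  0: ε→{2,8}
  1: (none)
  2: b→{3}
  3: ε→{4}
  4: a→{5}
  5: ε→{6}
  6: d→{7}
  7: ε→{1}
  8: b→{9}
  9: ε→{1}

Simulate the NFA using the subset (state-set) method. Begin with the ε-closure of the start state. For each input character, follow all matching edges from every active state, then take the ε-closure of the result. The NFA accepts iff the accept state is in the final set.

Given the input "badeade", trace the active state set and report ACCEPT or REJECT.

Answer: REJECT

Steps:
start: ε-closure({0}) = {0,2,8}
'b' @ 1: {1,3,4,9}  (accept∈set)
'a' @ 2: {5,6}
'd' @ 3: {1,7}  (accept∈set)
'e' @ 4: {}  — dead — no transitions
rest 'ade' ignored (set empty)
end set {} — state 1 not in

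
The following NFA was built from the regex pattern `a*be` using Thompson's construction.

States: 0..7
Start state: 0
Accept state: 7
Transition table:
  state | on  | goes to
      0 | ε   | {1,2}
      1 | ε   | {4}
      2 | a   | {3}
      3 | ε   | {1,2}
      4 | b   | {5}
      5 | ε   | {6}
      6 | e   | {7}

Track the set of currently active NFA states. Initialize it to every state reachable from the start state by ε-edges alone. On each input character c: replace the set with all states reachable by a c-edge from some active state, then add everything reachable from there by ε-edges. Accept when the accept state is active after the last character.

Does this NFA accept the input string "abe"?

Answer: ACCEPT

Derivation:
start: ε-closure({0}) = {0,1,2,4}
'a' @ 1: {1,2,3,4}
'b' @ 2: {5,6}
'e' @ 3: {7}  [accepting]
final: {7}; accept 7 in set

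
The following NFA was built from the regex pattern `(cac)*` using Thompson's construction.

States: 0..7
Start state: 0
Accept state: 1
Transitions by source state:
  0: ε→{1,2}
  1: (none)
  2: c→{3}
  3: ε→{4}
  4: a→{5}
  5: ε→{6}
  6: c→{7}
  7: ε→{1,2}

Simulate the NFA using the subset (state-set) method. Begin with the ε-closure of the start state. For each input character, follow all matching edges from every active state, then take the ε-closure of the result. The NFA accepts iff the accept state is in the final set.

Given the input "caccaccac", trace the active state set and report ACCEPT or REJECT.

Answer: ACCEPT

Steps:
start: ε-closure({0}) = {0,1,2}
'c' @ 1: {3,4}
'a' @ 2: {5,6}
'c' @ 3: {1,2,7}  [accepting]
'c' @ 4: {3,4}
'a' @ 5: {5,6}
'c' @ 6: {1,2,7}  [accepting]
'c' @ 7: {3,4}
'a' @ 8: {5,6}
'c' @ 9: {1,2,7}  [accepting]
final: {1,2,7}; accept 1 in set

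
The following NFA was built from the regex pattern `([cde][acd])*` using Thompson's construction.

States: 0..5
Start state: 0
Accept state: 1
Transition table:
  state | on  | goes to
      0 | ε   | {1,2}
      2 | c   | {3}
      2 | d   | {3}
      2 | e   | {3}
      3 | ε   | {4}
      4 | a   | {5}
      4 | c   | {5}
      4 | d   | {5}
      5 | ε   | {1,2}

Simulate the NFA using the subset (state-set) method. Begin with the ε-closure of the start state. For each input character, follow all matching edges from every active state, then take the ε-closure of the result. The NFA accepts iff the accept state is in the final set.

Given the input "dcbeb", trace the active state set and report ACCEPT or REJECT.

Answer: REJECT

Trace:
initial (ε-close {0}): {0,1,2}
'd' @ 1: {3,4}
'c' @ 2: {1,2,5}  ✓accept
'b' @ 3: {}  — no active states
rest 'eb' ignored (set empty)
final: {}; accept 1 not in set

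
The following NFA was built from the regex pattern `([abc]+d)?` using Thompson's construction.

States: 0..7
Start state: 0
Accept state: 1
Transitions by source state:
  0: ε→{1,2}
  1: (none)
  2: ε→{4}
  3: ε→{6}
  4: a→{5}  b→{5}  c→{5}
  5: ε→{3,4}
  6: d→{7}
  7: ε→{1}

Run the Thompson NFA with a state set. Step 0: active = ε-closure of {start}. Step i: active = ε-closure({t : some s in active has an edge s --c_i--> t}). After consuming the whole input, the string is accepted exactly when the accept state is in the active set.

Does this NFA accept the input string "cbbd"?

S₀ = ε-closure({0}) = {0,1,2,4}
'c' @ 1: {3,4,5,6}
'b' @ 2: {3,4,5,6}
'b' @ 3: {3,4,5,6}
'd' @ 4: {1,7}  (accept∈set)
end set {1,7} — state 1 in

Answer: ACCEPT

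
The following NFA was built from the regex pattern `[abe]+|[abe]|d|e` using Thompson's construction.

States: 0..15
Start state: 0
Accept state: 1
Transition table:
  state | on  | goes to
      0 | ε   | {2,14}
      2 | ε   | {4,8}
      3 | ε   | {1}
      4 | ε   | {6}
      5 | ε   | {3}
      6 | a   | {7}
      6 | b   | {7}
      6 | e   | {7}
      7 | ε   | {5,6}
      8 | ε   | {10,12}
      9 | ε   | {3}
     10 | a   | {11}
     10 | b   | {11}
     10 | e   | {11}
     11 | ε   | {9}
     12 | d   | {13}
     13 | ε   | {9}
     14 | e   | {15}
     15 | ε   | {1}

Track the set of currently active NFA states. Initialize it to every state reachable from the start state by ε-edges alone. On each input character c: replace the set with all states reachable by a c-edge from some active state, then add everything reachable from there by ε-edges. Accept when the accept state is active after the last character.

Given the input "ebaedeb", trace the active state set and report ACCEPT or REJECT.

initial (ε-close {0}): {0,2,4,6,8,10,12,14}
'e' @ 1: {1,3,5,6,7,9,11,15}  (accept∈set)
'b' @ 2: {1,3,5,6,7}  (accept∈set)
'a' @ 3: {1,3,5,6,7}  (accept∈set)
'e' @ 4: {1,3,5,6,7}  (accept∈set)
'd' @ 5: {}  — state set empty
rest 'eb' ignored (set empty)
final: {}; accept 1 not in set

Answer: REJECT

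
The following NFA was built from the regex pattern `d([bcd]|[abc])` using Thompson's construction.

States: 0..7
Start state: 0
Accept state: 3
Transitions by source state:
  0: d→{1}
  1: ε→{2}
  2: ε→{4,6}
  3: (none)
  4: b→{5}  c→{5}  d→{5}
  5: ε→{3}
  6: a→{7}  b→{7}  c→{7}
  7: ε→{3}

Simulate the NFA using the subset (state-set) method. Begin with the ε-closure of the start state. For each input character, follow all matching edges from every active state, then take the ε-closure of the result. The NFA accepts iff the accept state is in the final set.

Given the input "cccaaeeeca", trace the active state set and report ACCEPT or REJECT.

start: ε-closure({0}) = {0}
'c' @ 1: {}  — dead — no transitions
rest 'ccaaeeeca' ignored (set empty)
end set {} — state 3 not in

Answer: REJECT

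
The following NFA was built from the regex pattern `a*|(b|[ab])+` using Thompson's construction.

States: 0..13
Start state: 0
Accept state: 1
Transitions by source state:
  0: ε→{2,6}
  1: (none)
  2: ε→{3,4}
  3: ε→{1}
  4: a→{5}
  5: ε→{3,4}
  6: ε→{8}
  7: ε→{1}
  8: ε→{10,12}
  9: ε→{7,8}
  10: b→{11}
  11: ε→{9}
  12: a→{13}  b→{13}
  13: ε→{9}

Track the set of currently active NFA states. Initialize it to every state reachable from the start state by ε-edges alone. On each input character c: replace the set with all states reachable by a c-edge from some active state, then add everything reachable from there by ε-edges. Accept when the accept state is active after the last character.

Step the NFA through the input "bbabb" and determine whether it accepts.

initial (ε-close {0}): {0,1,2,3,4,6,8,10,12}
'b' @ 1: {1,7,8,9,10,11,12,13}  [accepting]
'b' @ 2: {1,7,8,9,10,11,12,13}  [accepting]
'a' @ 3: {1,7,8,9,10,12,13}  [accepting]
'b' @ 4: {1,7,8,9,10,11,12,13}  [accepting]
'b' @ 5: {1,7,8,9,10,11,12,13}  [accepting]
final: {1,7,8,9,10,11,12,13}; accept 1 in set

Answer: ACCEPT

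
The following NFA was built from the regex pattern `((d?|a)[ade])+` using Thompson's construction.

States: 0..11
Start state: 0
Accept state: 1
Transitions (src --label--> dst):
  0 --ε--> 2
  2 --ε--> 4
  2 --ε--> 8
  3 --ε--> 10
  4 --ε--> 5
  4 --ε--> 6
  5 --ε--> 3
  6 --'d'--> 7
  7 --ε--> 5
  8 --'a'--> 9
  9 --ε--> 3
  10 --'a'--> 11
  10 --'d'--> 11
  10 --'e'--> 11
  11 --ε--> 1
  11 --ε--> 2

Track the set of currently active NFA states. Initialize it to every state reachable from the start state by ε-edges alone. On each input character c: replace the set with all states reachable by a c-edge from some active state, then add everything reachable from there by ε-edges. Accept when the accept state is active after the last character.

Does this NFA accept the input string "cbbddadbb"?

S₀ = ε-closure({0}) = {0,2,3,4,5,6,8,10}
'c' @ 1: {}  — no active states
rest 'bbddadbb' ignored (set empty)
end set {} — state 1 not in

Answer: REJECT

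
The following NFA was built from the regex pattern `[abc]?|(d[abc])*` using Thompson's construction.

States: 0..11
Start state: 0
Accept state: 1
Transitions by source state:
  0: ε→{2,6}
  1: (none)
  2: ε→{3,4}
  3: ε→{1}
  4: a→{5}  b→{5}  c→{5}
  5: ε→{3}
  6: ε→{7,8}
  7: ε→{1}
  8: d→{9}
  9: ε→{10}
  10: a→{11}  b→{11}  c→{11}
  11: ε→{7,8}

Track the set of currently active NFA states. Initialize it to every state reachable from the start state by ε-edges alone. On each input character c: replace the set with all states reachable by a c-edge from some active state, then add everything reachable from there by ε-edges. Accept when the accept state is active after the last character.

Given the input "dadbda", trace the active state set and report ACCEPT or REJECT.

S₀ = ε-closure({0}) = {0,1,2,3,4,6,7,8}
'd' @ 1: {9,10}
'a' @ 2: {1,7,8,11}  [accepting]
'd' @ 3: {9,10}
'b' @ 4: {1,7,8,11}  [accepting]
'd' @ 5: {9,10}
'a' @ 6: {1,7,8,11}  [accepting]
final: {1,7,8,11}; accept 1 in set

Answer: ACCEPT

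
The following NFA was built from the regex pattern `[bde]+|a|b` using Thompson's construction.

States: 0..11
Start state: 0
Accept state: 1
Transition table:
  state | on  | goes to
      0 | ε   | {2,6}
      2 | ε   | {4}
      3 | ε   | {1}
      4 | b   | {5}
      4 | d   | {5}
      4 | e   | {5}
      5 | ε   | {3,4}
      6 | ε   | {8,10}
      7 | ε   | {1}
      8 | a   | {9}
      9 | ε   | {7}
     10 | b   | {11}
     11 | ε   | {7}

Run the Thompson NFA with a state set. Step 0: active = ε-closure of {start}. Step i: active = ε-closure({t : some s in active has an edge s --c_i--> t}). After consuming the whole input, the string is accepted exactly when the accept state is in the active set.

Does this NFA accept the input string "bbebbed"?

initial (ε-close {0}): {0,2,4,6,8,10}
'b' @ 1: {1,3,4,5,7,11}  [accepting]
'b' @ 2: {1,3,4,5}  [accepting]
'e' @ 3: {1,3,4,5}  [accepting]
'b' @ 4: {1,3,4,5}  [accepting]
'b' @ 5: {1,3,4,5}  [accepting]
'e' @ 6: {1,3,4,5}  [accepting]
'd' @ 7: {1,3,4,5}  [accepting]
after full input: {1,3,4,5}  (accept=1 in)

Answer: ACCEPT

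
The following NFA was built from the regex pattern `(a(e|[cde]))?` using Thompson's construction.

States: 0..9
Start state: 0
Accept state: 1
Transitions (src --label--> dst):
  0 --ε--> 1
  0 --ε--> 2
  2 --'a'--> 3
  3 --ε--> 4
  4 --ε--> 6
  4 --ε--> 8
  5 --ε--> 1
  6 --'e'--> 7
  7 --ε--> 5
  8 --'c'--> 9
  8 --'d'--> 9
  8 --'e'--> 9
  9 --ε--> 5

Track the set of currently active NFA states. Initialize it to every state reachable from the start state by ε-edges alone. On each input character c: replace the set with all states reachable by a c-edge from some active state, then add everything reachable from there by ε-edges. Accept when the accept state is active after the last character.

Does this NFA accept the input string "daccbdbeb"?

Answer: REJECT

Derivation:
S₀ = ε-closure({0}) = {0,1,2}
'd' @ 1: {}  — state set empty
rest 'accbdbeb' ignored (set empty)
after full input: {}  (accept=1 not in)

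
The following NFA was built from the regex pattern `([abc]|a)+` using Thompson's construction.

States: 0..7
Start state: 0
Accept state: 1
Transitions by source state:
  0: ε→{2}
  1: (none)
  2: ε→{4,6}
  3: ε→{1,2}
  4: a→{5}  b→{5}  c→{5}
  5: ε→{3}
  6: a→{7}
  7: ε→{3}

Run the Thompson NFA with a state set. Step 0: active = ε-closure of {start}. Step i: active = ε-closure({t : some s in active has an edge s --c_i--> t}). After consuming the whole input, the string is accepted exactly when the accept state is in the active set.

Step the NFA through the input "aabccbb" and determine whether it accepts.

Answer: ACCEPT

Steps:
S₀ = ε-closure({0}) = {0,2,4,6}
'a' @ 1: {1,2,3,4,5,6,7}  (accept∈set)
'a' @ 2: {1,2,3,4,5,6,7}  (accept∈set)
'b' @ 3: {1,2,3,4,5,6}  (accept∈set)
'c' @ 4: {1,2,3,4,5,6}  (accept∈set)
'c' @ 5: {1,2,3,4,5,6}  (accept∈set)
'b' @ 6: {1,2,3,4,5,6}  (accept∈set)
'b' @ 7: {1,2,3,4,5,6}  (accept∈set)
final: {1,2,3,4,5,6}; accept 1 in set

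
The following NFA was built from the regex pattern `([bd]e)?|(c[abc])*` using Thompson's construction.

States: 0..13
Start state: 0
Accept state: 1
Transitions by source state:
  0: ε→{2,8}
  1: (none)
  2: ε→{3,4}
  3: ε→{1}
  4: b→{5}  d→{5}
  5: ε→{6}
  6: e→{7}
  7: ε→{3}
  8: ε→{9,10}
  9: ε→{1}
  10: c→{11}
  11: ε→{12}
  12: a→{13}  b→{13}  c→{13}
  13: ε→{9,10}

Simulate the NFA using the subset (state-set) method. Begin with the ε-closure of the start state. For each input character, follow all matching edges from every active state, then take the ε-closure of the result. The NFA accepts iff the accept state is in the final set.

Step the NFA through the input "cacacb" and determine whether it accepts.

S₀ = ε-closure({0}) = {0,1,2,3,4,8,9,10}
'c' @ 1: {11,12}
'a' @ 2: {1,9,10,13}  [accepting]
'c' @ 3: {11,12}
'a' @ 4: {1,9,10,13}  [accepting]
'c' @ 5: {11,12}
'b' @ 6: {1,9,10,13}  [accepting]
final: {1,9,10,13}; accept 1 in set

Answer: ACCEPT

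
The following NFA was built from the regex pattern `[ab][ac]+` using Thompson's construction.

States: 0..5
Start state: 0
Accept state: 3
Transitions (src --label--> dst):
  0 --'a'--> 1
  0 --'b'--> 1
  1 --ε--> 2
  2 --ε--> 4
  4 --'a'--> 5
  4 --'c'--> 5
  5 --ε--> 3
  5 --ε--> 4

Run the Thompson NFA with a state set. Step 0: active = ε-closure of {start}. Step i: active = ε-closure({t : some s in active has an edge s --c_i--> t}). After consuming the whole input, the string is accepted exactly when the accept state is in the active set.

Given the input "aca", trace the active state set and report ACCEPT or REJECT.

S₀ = ε-closure({0}) = {0}
'a' @ 1: {1,2,4}
'c' @ 2: {3,4,5}  [accepting]
'a' @ 3: {3,4,5}  [accepting]
final: {3,4,5}; accept 3 in set

Answer: ACCEPT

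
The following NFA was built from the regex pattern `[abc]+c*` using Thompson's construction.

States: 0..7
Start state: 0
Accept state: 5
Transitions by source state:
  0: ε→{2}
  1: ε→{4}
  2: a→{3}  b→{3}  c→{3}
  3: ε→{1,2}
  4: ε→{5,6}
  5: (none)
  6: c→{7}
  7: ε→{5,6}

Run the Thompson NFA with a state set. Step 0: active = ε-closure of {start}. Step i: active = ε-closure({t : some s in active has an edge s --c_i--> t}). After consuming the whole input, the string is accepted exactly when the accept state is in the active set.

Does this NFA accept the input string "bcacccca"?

Answer: ACCEPT

Trace:
initial (ε-close {0}): {0,2}
'b' @ 1: {1,2,3,4,5,6}  (accept∈set)
'c' @ 2: {1,2,3,4,5,6,7}  (accept∈set)
'a' @ 3: {1,2,3,4,5,6}  (accept∈set)
'c' @ 4: {1,2,3,4,5,6,7}  (accept∈set)
'c' @ 5: {1,2,3,4,5,6,7}  (accept∈set)
'c' @ 6: {1,2,3,4,5,6,7}  (accept∈set)
'c' @ 7: {1,2,3,4,5,6,7}  (accept∈set)
'a' @ 8: {1,2,3,4,5,6}  (accept∈set)
end set {1,2,3,4,5,6} — state 5 in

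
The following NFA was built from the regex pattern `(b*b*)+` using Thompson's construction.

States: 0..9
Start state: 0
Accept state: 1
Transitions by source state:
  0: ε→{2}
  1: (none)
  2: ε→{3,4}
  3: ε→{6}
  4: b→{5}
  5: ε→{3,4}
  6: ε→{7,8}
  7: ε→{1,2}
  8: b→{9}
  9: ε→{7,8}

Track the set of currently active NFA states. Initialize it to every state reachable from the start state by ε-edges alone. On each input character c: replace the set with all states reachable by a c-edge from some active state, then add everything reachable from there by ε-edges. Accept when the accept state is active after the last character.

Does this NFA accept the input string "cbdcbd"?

Answer: REJECT

Derivation:
start: ε-closure({0}) = {0,1,2,3,4,6,7,8}
'c' @ 1: {}  — dead — no transitions
rest 'bdcbd' ignored (set empty)
final: {}; accept 1 not in set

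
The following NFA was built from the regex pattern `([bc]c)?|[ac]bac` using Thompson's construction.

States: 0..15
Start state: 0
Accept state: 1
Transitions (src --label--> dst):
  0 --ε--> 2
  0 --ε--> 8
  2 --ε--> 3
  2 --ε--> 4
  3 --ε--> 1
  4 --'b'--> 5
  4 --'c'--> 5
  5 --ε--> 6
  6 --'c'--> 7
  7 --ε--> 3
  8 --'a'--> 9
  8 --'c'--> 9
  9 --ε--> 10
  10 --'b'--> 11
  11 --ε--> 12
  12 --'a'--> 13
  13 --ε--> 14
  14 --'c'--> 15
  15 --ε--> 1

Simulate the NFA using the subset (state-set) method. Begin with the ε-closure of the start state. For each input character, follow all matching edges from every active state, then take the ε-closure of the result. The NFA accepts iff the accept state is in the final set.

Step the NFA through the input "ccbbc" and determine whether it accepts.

start: ε-closure({0}) = {0,1,2,3,4,8}
'c' @ 1: {5,6,9,10}
'c' @ 2: {1,3,7}  (accept∈set)
'b' @ 3: {}  — dead — no transitions
rest 'bc' ignored (set empty)
final: {}; accept 1 not in set

Answer: REJECT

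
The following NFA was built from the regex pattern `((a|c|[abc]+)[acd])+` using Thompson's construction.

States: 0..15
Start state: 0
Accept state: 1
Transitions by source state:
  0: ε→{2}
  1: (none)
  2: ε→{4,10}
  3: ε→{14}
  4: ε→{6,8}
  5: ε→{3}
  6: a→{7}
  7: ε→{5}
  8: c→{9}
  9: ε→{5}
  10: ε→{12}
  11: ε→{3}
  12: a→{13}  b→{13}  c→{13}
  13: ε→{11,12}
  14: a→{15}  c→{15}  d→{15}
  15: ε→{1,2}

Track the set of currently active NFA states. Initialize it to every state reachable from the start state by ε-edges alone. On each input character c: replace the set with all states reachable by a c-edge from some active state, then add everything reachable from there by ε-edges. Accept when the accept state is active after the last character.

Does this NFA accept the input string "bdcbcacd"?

Answer: ACCEPT

Trace:
initial (ε-close {0}): {0,2,4,6,8,10,12}
'b' @ 1: {3,11,12,13,14}
'd' @ 2: {1,2,4,6,8,10,12,15}  (accept∈set)
'c' @ 3: {3,5,9,11,12,13,14}
'b' @ 4: {3,11,12,13,14}
'c' @ 5: {1,2,3,4,6,8,10,11,12,13,14,15}  (accept∈set)
'a' @ 6: {1,2,3,4,5,6,7,8,10,11,12,13,14,15}  (accept∈set)
'c' @ 7: {1,2,3,4,5,6,8,9,10,11,12,13,14,15}  (accept∈set)
'd' @ 8: {1,2,4,6,8,10,12,15}  (accept∈set)
end set {1,2,4,6,8,10,12,15} — state 1 in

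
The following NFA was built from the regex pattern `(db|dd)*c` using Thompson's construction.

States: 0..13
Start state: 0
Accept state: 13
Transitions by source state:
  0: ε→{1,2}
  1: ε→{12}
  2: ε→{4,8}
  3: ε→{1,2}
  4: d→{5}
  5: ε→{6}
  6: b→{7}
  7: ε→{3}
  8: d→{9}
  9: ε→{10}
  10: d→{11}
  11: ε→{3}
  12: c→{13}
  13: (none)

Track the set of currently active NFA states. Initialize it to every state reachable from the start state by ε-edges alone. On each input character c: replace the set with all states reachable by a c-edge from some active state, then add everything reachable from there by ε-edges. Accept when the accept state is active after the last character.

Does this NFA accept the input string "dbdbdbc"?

Answer: ACCEPT

Steps:
start: ε-closure({0}) = {0,1,2,4,8,12}
'd' @ 1: {5,6,9,10}
'b' @ 2: {1,2,3,4,7,8,12}
'd' @ 3: {5,6,9,10}
'b' @ 4: {1,2,3,4,7,8,12}
'd' @ 5: {5,6,9,10}
'b' @ 6: {1,2,3,4,7,8,12}
'c' @ 7: {13}  [accepting]
final: {13}; accept 13 in set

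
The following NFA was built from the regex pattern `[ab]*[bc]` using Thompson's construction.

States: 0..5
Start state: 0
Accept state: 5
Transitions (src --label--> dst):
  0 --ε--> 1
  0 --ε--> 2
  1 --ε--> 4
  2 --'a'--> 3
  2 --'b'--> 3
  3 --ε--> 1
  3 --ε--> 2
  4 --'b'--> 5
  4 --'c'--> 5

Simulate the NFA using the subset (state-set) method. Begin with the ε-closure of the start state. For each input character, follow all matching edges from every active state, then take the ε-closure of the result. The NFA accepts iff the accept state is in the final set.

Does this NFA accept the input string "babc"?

S₀ = ε-closure({0}) = {0,1,2,4}
'b' @ 1: {1,2,3,4,5}  (accept∈set)
'a' @ 2: {1,2,3,4}
'b' @ 3: {1,2,3,4,5}  (accept∈set)
'c' @ 4: {5}  (accept∈set)
after full input: {5}  (accept=5 in)

Answer: ACCEPT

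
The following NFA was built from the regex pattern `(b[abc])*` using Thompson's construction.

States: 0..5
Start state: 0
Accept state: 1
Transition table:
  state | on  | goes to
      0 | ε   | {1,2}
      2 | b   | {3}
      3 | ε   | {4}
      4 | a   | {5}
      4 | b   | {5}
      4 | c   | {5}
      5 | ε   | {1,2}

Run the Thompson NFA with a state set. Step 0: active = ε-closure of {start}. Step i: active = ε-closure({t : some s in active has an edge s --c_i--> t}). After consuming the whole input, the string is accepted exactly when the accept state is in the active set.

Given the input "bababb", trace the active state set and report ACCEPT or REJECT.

S₀ = ε-closure({0}) = {0,1,2}
'b' @ 1: {3,4}
'a' @ 2: {1,2,5}  ✓accept
'b' @ 3: {3,4}
'a' @ 4: {1,2,5}  ✓accept
'b' @ 5: {3,4}
'b' @ 6: {1,2,5}  ✓accept
end set {1,2,5} — state 1 in

Answer: ACCEPT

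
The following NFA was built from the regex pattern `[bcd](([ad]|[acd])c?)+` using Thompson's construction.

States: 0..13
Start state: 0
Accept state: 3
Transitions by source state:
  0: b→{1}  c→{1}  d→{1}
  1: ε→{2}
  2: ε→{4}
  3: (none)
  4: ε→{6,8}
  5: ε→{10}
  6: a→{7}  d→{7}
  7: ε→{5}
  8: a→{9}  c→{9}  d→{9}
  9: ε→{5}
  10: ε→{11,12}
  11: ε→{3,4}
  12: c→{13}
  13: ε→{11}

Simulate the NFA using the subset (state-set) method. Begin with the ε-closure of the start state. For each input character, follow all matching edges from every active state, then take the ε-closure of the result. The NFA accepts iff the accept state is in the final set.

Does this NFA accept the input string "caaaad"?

initial (ε-close {0}): {0}
'c' @ 1: {1,2,4,6,8}
'a' @ 2: {3,4,5,6,7,8,9,10,11,12}  (accept∈set)
'a' @ 3: {3,4,5,6,7,8,9,10,11,12}  (accept∈set)
'a' @ 4: {3,4,5,6,7,8,9,10,11,12}  (accept∈set)
'a' @ 5: {3,4,5,6,7,8,9,10,11,12}  (accept∈set)
'd' @ 6: {3,4,5,6,7,8,9,10,11,12}  (accept∈set)
final: {3,4,5,6,7,8,9,10,11,12}; accept 3 in set

Answer: ACCEPT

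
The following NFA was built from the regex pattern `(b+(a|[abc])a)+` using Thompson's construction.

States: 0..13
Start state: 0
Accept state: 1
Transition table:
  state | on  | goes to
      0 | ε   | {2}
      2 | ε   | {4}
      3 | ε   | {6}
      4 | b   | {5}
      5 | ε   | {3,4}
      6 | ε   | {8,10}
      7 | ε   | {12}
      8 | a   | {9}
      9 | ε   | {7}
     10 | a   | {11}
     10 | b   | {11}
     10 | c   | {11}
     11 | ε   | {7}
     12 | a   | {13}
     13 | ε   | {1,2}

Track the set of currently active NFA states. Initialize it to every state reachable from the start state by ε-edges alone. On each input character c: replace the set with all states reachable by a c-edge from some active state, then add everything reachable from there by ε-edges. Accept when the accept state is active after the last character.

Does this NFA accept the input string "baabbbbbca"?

start: ε-closure({0}) = {0,2,4}
'b' @ 1: {3,4,5,6,8,10}
'a' @ 2: {7,9,11,12}
'a' @ 3: {1,2,4,13}  (accept∈set)
'b' @ 4: {3,4,5,6,8,10}
'b' @ 5: {3,4,5,6,7,8,10,11,12}
'b' @ 6: {3,4,5,6,7,8,10,11,12}
'b' @ 7: {3,4,5,6,7,8,10,11,12}
'b' @ 8: {3,4,5,6,7,8,10,11,12}
'c' @ 9: {7,11,12}
'a' @ 10: {1,2,4,13}  (accept∈set)
after full input: {1,2,4,13}  (accept=1 in)

Answer: ACCEPT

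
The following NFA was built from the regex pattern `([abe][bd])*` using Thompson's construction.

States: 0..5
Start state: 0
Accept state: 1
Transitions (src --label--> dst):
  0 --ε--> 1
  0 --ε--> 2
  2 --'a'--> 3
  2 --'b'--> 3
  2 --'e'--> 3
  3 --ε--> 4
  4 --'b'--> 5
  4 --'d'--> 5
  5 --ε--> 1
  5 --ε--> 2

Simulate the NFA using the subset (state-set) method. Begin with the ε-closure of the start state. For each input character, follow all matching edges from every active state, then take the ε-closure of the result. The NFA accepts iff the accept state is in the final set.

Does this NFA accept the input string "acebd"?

start: ε-closure({0}) = {0,1,2}
'a' @ 1: {3,4}
'c' @ 2: {}  — state set empty
rest 'ebd' ignored (set empty)
final: {}; accept 1 not in set

Answer: REJECT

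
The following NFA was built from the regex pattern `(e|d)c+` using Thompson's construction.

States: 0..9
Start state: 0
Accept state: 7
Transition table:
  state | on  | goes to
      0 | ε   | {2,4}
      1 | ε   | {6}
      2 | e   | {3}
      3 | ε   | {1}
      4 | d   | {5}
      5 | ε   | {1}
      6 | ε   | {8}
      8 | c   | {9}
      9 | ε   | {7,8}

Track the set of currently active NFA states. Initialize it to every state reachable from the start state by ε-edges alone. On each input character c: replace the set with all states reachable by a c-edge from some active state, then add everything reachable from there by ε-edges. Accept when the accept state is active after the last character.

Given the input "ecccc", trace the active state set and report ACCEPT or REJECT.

Answer: ACCEPT

Trace:
start: ε-closure({0}) = {0,2,4}
'e' @ 1: {1,3,6,8}
'c' @ 2: {7,8,9}  ✓accept
'c' @ 3: {7,8,9}  ✓accept
'c' @ 4: {7,8,9}  ✓accept
'c' @ 5: {7,8,9}  ✓accept
final: {7,8,9}; accept 7 in set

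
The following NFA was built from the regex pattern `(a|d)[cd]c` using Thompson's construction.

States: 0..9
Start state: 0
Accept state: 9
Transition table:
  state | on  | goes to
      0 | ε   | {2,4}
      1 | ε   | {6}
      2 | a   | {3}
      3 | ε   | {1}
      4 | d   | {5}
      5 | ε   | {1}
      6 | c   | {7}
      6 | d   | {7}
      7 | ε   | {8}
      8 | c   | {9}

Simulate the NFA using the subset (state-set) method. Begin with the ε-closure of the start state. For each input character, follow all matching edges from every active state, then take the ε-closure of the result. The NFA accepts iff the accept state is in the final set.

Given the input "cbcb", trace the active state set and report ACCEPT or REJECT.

Answer: REJECT

Steps:
initial (ε-close {0}): {0,2,4}
'c' @ 1: {}  — no active states
rest 'bcb' ignored (set empty)
end set {} — state 9 not in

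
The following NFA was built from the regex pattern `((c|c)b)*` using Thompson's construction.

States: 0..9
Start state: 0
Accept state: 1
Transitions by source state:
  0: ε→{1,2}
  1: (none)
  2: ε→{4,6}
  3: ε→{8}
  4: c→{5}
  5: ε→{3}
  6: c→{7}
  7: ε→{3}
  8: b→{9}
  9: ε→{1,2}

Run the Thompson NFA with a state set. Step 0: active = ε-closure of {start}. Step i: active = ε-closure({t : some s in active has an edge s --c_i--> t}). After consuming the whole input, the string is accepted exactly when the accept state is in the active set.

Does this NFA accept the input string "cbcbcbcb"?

initial (ε-close {0}): {0,1,2,4,6}
'c' @ 1: {3,5,7,8}
'b' @ 2: {1,2,4,6,9}  ✓accept
'c' @ 3: {3,5,7,8}
'b' @ 4: {1,2,4,6,9}  ✓accept
'c' @ 5: {3,5,7,8}
'b' @ 6: {1,2,4,6,9}  ✓accept
'c' @ 7: {3,5,7,8}
'b' @ 8: {1,2,4,6,9}  ✓accept
after full input: {1,2,4,6,9}  (accept=1 in)

Answer: ACCEPT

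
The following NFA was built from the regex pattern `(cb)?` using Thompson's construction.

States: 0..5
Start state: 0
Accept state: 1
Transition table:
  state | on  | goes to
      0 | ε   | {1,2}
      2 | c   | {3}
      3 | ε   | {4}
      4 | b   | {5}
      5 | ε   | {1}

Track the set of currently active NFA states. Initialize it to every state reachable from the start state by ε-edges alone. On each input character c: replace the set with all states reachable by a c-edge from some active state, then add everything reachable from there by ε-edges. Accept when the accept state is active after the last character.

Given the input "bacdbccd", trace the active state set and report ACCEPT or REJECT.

S₀ = ε-closure({0}) = {0,1,2}
'b' @ 1: {}  — dead — no transitions
rest 'acdbccd' ignored (set empty)
after full input: {}  (accept=1 not in)

Answer: REJECT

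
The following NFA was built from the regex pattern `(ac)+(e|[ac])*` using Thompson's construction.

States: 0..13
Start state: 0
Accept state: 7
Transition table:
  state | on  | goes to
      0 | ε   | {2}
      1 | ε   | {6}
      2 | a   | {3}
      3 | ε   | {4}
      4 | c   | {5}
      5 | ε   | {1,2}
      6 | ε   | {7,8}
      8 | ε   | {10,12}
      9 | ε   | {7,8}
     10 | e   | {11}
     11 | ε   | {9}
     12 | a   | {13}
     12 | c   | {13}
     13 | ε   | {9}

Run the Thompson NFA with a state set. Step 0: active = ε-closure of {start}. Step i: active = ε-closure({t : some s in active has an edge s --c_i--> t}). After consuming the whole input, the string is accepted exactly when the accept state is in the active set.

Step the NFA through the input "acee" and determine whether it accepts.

Answer: ACCEPT

Trace:
S₀ = ε-closure({0}) = {0,2}
'a' @ 1: {3,4}
'c' @ 2: {1,2,5,6,7,8,10,12}  [accepting]
'e' @ 3: {7,8,9,10,11,12}  [accepting]
'e' @ 4: {7,8,9,10,11,12}  [accepting]
final: {7,8,9,10,11,12}; accept 7 in set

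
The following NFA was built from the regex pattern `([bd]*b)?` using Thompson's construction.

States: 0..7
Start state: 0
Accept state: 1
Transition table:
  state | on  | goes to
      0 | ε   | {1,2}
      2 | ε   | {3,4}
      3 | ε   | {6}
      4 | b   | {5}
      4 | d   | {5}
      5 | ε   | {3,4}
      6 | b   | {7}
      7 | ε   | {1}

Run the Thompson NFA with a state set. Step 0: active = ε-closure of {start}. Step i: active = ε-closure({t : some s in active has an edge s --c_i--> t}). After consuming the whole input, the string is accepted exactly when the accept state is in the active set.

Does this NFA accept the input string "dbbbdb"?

initial (ε-close {0}): {0,1,2,3,4,6}
'd' @ 1: {3,4,5,6}
'b' @ 2: {1,3,4,5,6,7}  (accept∈set)
'b' @ 3: {1,3,4,5,6,7}  (accept∈set)
'b' @ 4: {1,3,4,5,6,7}  (accept∈set)
'd' @ 5: {3,4,5,6}
'b' @ 6: {1,3,4,5,6,7}  (accept∈set)
final: {1,3,4,5,6,7}; accept 1 in set

Answer: ACCEPT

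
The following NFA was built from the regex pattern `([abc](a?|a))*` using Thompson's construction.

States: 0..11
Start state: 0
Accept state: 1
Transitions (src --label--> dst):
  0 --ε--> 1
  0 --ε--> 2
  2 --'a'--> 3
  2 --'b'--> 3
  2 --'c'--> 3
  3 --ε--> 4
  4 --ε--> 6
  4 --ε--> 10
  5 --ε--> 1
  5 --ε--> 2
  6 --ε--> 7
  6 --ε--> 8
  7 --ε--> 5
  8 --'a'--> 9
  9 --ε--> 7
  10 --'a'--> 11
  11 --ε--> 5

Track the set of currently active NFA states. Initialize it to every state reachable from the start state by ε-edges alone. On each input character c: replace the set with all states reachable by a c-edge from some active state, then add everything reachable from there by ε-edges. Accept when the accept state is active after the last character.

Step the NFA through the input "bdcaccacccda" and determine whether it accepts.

initial (ε-close {0}): {0,1,2}
'b' @ 1: {1,2,3,4,5,6,7,8,10}  (accept∈set)
'd' @ 2: {}  — dead — no transitions
rest 'caccacccda' ignored (set empty)
final: {}; accept 1 not in set

Answer: REJECT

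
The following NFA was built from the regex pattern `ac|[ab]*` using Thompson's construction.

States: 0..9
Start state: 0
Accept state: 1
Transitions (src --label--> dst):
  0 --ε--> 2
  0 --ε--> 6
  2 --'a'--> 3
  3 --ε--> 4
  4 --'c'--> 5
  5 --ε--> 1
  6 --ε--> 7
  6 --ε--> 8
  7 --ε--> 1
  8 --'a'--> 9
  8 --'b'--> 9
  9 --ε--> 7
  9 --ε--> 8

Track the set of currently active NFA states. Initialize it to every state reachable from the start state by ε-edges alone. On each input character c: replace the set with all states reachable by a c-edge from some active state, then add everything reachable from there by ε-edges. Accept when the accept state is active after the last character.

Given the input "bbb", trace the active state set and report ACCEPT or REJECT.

start: ε-closure({0}) = {0,1,2,6,7,8}
'b' @ 1: {1,7,8,9}  ✓accept
'b' @ 2: {1,7,8,9}  ✓accept
'b' @ 3: {1,7,8,9}  ✓accept
after full input: {1,7,8,9}  (accept=1 in)

Answer: ACCEPT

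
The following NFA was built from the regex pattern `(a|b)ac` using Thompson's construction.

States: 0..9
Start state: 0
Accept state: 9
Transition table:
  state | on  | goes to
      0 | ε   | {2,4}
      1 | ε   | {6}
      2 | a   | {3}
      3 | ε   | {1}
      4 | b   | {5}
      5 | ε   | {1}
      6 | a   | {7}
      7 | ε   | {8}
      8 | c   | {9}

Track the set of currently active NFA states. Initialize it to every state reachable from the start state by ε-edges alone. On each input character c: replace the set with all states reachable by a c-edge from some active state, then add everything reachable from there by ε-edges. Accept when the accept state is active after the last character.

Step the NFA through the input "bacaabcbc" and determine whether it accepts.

initial (ε-close {0}): {0,2,4}
'b' @ 1: {1,5,6}
'a' @ 2: {7,8}
'c' @ 3: {9}  (accept∈set)
'a' @ 4: {}  — dead — no transitions
rest 'abcbc' ignored (set empty)
end set {} — state 9 not in

Answer: REJECT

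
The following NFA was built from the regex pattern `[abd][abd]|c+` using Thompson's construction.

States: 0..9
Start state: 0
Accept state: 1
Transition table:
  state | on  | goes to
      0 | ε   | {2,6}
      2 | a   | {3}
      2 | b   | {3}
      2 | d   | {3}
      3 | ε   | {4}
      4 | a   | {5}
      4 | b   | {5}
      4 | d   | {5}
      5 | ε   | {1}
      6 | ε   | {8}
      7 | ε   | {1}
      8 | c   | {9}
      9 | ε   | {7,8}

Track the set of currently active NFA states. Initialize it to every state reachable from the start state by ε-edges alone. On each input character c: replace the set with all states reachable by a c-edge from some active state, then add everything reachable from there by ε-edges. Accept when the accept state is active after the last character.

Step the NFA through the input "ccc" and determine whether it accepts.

S₀ = ε-closure({0}) = {0,2,6,8}
'c' @ 1: {1,7,8,9}  (accept∈set)
'c' @ 2: {1,7,8,9}  (accept∈set)
'c' @ 3: {1,7,8,9}  (accept∈set)
end set {1,7,8,9} — state 1 in

Answer: ACCEPT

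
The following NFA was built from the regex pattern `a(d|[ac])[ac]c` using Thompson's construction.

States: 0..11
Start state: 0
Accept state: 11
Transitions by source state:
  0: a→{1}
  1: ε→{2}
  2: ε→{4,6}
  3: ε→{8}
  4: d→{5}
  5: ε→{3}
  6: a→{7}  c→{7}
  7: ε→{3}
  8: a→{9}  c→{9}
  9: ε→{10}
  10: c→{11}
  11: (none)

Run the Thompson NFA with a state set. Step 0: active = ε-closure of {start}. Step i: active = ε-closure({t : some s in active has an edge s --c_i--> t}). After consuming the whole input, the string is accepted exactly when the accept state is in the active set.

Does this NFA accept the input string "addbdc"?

S₀ = ε-closure({0}) = {0}
'a' @ 1: {1,2,4,6}
'd' @ 2: {3,5,8}
'd' @ 3: {}  — dead — no transitions
rest 'bdc' ignored (set empty)
after full input: {}  (accept=11 not in)

Answer: REJECT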